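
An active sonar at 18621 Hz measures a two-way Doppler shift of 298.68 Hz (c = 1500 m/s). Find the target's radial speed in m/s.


From fd = 2*f*v/c, v = c*fd/(2*f) = 1500 * 298.68 / (2*18621) = 12.03

12.03 m/s


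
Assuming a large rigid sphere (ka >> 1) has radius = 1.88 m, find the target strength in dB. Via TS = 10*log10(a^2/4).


TS = 10*log10(1.88^2 / 4) = 10*log10(0.8836) = -0.54

-0.54 dB


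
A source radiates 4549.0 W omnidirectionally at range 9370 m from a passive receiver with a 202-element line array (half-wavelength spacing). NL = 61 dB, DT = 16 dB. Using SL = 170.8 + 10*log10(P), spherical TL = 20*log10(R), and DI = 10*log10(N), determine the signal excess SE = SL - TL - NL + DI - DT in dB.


Step 1: SL = 170.8 + 10*log10(4549.0) = 207.38 dB
Step 2: TL = 20*log10(9370) = 79.43 dB
Step 3: DI = 10*log10(202) = 23.05 dB
Step 4: SE = SL - TL - NL + DI - DT = 207.38 - 79.43 - 61 + 23.05 - 16 = 74.0

74.0 dB


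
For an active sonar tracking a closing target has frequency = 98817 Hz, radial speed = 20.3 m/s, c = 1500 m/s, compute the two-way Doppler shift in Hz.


2674.65 Hz


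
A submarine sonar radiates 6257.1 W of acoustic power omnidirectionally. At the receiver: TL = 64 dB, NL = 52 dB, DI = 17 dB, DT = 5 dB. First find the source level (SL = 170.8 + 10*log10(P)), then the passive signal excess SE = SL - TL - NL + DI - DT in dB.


Step 1: SL = 170.8 + 10*log10(6257.1) = 208.76 dB
Step 2: SE = SL - TL - NL + DI - DT = 208.76 - 64 - 52 + 17 - 5 = 104.76

104.76 dB


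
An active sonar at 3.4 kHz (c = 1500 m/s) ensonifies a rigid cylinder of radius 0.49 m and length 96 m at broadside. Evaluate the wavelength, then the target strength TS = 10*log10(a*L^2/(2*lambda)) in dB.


Step 1: lambda = c/f = 1500/3400 = 0.44118 m
Step 2: TS = 10*log10(a*L^2/(2*lambda)) = 10*log10(0.49*96^2/(2*0.44118)) = 37.09

37.09 dB


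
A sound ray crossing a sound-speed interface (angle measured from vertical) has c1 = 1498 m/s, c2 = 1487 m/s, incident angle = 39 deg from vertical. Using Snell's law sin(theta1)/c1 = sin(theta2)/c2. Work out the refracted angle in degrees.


sin(theta2) = (c2/c1)*sin(theta1) = (1487/1498)*sin(39 deg) = 0.6247
theta2 = arcsin(0.6247) = 38.66

38.66 deg


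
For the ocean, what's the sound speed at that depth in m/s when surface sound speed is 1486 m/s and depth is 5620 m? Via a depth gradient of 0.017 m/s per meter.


1581.54 m/s


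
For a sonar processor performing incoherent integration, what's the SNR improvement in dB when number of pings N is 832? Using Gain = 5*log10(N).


14.6 dB


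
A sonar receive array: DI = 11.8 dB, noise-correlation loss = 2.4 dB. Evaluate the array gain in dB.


AG = DI - L_corr = 11.8 - 2.4 = 9.4

9.4 dB


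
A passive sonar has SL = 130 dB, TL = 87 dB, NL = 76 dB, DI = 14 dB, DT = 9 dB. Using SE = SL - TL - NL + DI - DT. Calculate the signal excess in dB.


SE = SL - TL - NL + DI - DT = 130 - 87 - 76 + 14 - 9 = -28

-28 dB


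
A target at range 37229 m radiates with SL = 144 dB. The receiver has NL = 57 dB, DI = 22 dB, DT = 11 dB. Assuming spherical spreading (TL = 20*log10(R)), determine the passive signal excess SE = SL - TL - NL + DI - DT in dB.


6.58 dB


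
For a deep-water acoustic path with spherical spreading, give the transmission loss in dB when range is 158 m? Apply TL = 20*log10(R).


TL = 20*log10(158) = 43.97

43.97 dB


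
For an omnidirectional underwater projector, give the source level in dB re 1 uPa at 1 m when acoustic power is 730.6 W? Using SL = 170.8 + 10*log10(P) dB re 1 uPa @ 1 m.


SL = 170.8 + 10*log10(730.6) = 170.8 + 28.64 = 199.44

199.44 dB


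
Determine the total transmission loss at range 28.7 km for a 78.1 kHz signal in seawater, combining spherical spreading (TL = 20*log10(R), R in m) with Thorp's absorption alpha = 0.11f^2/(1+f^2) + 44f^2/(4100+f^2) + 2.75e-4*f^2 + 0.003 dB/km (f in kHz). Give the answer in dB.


Step 1 (Thorp): alpha = 0.11*6099.61/(1+6099.61) + 44*6099.61/(4100+6099.61) + 2.75e-4*6099.61 + 0.003 = 28.1034 dB/km
Step 2: TL_spread = 20*log10(28700) = 89.16 dB
Step 3: TL_abs = alpha*R = 28.1034 * 28.7 = 806.57 dB
Step 4: TL_total = 89.16 + 806.57 = 895.73

895.73 dB


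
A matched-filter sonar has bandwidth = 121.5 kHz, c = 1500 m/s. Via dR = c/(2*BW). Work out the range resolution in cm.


0.62 cm


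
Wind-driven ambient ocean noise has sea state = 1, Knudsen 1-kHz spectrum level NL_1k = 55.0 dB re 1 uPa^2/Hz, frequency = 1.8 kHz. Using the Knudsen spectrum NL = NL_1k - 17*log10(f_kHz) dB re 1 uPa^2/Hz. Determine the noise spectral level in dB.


NL = NL_1k - 17*log10(f_kHz) = 55.0 - 17*log10(1.8) = 55.0 - (4.34) = 50.66

50.66 dB


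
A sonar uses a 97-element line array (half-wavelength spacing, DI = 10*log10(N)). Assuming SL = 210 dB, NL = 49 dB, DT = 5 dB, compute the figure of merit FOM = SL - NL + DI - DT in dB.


Step 1: DI = 10*log10(97) = 19.87 dB
Step 2: FOM = SL - NL + DI - DT = 210 - 49 + 19.87 - 5 = 175.87

175.87 dB


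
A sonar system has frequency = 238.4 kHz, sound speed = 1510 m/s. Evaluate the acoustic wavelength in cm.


lambda = c/f = 1510 / 238400 = 0.0063 m = 0.63 cm

0.63 cm


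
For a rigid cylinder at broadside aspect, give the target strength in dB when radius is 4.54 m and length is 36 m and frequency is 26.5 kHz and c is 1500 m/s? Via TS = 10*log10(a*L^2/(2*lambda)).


lambda = 1500/26500 = 0.0566 m
TS = 10*log10(4.54*36^2/(2*0.0566)) = 47.16

47.16 dB


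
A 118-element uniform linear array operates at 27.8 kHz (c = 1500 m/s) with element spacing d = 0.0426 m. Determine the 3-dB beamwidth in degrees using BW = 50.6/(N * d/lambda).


0.54 deg


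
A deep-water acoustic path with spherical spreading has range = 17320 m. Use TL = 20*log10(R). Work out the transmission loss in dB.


TL = 20*log10(17320) = 84.77

84.77 dB


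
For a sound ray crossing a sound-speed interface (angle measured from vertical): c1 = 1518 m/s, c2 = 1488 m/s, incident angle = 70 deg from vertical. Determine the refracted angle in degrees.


sin(theta2) = (c2/c1)*sin(theta1) = (1488/1518)*sin(70 deg) = 0.92112
theta2 = arcsin(0.92112) = 67.09

67.09 deg


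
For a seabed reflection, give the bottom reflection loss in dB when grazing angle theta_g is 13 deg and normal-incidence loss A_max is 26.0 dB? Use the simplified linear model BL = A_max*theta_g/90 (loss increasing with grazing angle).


BL = A_max * theta_g / 90 = 26.0 * 13 / 90 = 3.76

3.76 dB


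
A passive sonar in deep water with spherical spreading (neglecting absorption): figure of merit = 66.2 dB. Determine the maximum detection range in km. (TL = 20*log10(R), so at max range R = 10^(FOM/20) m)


2.04 km


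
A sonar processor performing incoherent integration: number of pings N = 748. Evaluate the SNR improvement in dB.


Gain = 5*log10(748) = 14.37

14.37 dB


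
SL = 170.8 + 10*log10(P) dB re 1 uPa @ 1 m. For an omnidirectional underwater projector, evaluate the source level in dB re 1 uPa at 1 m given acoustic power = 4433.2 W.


SL = 170.8 + 10*log10(4433.2) = 170.8 + 36.47 = 207.27

207.27 dB


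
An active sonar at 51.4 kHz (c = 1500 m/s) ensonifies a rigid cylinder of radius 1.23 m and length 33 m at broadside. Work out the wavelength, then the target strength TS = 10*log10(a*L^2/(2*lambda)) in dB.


Step 1: lambda = c/f = 1500/51400 = 0.02918 m
Step 2: TS = 10*log10(a*L^2/(2*lambda)) = 10*log10(1.23*33^2/(2*0.02918)) = 43.61

43.61 dB


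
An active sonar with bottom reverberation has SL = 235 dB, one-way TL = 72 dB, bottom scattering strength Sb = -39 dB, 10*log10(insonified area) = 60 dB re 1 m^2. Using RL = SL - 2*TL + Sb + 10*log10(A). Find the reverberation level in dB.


112 dB


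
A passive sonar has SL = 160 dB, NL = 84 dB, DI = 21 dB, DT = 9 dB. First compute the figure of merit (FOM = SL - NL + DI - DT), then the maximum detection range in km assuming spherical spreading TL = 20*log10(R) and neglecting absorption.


Step 1: FOM = SL - NL + DI - DT = 160 - 84 + 21 - 9 = 88 dB
Step 2: at max range FOM = TL = 20*log10(R), so R = 10^(88/20) = 25118.86 m = 25.12 km

25.12 km


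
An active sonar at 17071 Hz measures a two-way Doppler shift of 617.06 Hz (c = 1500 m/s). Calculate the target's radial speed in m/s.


From fd = 2*f*v/c, v = c*fd/(2*f) = 1500 * 617.06 / (2*17071) = 27.11

27.11 m/s


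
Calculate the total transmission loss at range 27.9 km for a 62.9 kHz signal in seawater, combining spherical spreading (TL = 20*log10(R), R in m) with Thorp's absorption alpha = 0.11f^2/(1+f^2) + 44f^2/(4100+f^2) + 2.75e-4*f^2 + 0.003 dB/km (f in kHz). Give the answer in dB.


Step 1 (Thorp): alpha = 0.11*3956.41/(1+3956.41) + 44*3956.41/(4100+3956.41) + 2.75e-4*3956.41 + 0.003 = 22.8089 dB/km
Step 2: TL_spread = 20*log10(27900) = 88.91 dB
Step 3: TL_abs = alpha*R = 22.8089 * 27.9 = 636.37 dB
Step 4: TL_total = 88.91 + 636.37 = 725.28

725.28 dB


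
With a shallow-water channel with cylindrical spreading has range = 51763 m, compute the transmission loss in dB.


TL = 10*log10(51763) = 47.14

47.14 dB


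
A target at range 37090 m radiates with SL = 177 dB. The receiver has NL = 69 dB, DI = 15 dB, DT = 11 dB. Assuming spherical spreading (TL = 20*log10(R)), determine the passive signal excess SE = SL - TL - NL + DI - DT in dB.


Step 1: TL = 20*log10(37090) = 91.39 dB
Step 2: SE = 177 - 91.39 - 69 + 15 - 11 = 20.61

20.61 dB


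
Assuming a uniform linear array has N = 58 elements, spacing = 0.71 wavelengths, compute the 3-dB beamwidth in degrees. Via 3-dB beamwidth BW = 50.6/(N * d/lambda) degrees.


BW = 50.6 / (58 * 0.71) = 50.6 / 41.18 = 1.23

1.23 deg


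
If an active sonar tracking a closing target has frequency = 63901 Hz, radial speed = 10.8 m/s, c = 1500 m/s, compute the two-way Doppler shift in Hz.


fd = 2*f*v/c = 2 * 63901 * 10.8 / 1500 = 920.17

920.17 Hz


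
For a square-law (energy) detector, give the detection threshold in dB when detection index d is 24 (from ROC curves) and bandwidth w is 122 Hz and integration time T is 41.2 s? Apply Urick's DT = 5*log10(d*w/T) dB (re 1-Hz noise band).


DT = 5*log10(d*w/T) = 5*log10(24 * 122 / 41.2) = 5*log10(71.07) = 9.26

9.26 dB


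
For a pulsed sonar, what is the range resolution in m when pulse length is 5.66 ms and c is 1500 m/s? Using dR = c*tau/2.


dR = c*tau/2 = 1500 * 5.66e-3 / 2 = 4.245

4.245 m


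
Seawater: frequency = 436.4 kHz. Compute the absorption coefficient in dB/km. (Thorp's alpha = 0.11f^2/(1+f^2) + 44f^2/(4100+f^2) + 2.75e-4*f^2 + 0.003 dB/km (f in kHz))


f^2 = 190444.96
alpha = 0.11*190444.96/(1+190444.96) + 44*190444.96/(4100+190444.96) + 2.75e-4*190444.96 + 0.003 = 95.558

95.558 dB/km


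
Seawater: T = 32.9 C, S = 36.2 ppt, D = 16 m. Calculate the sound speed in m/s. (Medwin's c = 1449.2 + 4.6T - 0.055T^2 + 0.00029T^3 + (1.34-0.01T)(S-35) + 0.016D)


c = 1449.2 + 4.6*32.9 - 0.055*32.9^2 + 0.00029*32.9^3 + (1.34 - 0.01*32.9)*(36.2 - 35) + 0.016*16 = 1552.8

1552.8 m/s


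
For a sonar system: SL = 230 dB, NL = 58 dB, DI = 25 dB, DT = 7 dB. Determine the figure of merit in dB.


FOM = SL - NL + DI - DT = 230 - 58 + 25 - 7 = 190

190 dB


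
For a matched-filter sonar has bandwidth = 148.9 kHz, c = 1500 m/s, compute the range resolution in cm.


dR = c/(2*BW) = 1500 / (2 * 148.9e3) = 0.005 m = 0.5 cm

0.5 cm


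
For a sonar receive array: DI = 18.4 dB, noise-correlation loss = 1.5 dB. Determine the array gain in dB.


AG = DI - L_corr = 18.4 - 1.5 = 16.9

16.9 dB


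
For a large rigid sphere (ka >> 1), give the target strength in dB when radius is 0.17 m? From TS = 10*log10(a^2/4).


TS = 10*log10(0.17^2 / 4) = 10*log10(0.007225) = -21.41

-21.41 dB


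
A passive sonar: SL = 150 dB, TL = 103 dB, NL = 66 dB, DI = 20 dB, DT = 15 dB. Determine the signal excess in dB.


SE = SL - TL - NL + DI - DT = 150 - 103 - 66 + 20 - 15 = -14

-14 dB


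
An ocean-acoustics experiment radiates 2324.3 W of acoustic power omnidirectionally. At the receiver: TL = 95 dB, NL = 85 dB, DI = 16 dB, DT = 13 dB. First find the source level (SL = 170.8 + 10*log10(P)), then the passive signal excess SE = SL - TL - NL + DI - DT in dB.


Step 1: SL = 170.8 + 10*log10(2324.3) = 204.46 dB
Step 2: SE = SL - TL - NL + DI - DT = 204.46 - 95 - 85 + 16 - 13 = 27.46

27.46 dB


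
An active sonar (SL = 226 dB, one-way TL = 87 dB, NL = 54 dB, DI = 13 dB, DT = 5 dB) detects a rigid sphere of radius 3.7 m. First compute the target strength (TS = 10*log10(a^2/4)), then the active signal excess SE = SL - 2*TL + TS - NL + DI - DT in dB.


Step 1: TS = 10*log10(3.7^2/4) = 5.34 dB
Step 2: SE = SL - 2*TL + TS - NL + DI - DT = 226 - 2*87 + (5.34) - 54 + 13 - 5 = 11.34

11.34 dB


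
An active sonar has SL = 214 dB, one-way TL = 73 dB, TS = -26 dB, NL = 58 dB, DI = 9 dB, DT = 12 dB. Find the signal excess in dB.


SE = SL - 2*TL + TS - NL + DI - DT = 214 - 2*73 + (-26) - 58 + 9 - 12 = -19

-19 dB


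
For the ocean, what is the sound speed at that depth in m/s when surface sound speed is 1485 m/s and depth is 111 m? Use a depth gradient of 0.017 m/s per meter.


c = 1485 + 0.017 * 111 = 1486.887

1486.887 m/s


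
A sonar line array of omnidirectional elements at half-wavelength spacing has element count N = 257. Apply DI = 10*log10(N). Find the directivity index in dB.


24.1 dB


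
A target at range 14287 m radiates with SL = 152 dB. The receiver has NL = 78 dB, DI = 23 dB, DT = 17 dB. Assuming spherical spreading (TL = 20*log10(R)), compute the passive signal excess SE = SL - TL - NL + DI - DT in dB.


-3.1 dB


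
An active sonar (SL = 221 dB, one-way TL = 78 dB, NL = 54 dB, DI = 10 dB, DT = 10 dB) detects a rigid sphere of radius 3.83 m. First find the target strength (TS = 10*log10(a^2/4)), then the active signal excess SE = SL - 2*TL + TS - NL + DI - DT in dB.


Step 1: TS = 10*log10(3.83^2/4) = 5.64 dB
Step 2: SE = SL - 2*TL + TS - NL + DI - DT = 221 - 2*78 + (5.64) - 54 + 10 - 10 = 16.64

16.64 dB


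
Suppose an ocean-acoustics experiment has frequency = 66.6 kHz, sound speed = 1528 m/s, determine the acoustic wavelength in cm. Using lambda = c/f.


lambda = c/f = 1528 / 66600 = 0.0229 m = 2.29 cm

2.29 cm


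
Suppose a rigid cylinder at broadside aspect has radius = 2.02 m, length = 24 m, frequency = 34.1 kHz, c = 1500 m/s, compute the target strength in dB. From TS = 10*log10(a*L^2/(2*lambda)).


lambda = 1500/34100 = 0.04399 m
TS = 10*log10(2.02*24^2/(2*0.04399)) = 41.21

41.21 dB


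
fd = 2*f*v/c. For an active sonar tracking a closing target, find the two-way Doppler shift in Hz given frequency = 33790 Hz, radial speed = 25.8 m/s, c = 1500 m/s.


1162.38 Hz


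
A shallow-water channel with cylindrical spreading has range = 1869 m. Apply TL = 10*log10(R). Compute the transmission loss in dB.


32.72 dB


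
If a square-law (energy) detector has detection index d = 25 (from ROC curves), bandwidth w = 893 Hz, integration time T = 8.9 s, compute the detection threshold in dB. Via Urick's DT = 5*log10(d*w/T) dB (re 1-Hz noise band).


17.0 dB


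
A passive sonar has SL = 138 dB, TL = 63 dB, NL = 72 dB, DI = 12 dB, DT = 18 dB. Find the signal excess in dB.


-3 dB


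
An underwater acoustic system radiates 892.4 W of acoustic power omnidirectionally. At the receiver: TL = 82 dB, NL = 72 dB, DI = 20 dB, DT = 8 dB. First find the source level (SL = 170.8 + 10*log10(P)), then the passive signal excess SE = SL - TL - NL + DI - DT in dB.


Step 1: SL = 170.8 + 10*log10(892.4) = 200.31 dB
Step 2: SE = SL - TL - NL + DI - DT = 200.31 - 82 - 72 + 20 - 8 = 58.31

58.31 dB


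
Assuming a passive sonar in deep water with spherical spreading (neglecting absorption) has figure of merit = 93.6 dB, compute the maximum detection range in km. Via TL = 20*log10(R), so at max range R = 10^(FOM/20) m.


At max range FOM = TL, so 20*log10(R) = 93.6
R = 10^(93.6/20) = 47863.01 m = 47.86 km

47.86 km


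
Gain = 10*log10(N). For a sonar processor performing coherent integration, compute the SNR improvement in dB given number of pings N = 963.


Gain = 10*log10(963) = 29.84

29.84 dB


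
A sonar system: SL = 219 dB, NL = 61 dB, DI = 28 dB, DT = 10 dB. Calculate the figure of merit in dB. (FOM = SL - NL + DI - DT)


FOM = SL - NL + DI - DT = 219 - 61 + 28 - 10 = 176

176 dB


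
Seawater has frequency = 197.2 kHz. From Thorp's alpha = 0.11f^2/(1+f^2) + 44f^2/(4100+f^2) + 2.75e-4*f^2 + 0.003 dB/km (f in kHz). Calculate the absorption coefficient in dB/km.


f^2 = 38887.84
alpha = 0.11*38887.84/(1+38887.84) + 44*38887.84/(4100+38887.84) + 2.75e-4*38887.84 + 0.003 = 50.611

50.611 dB/km


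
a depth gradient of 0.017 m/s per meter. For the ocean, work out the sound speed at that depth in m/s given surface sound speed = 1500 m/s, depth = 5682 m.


1596.594 m/s


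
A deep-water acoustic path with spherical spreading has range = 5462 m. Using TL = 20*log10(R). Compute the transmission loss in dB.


TL = 20*log10(5462) = 74.75

74.75 dB


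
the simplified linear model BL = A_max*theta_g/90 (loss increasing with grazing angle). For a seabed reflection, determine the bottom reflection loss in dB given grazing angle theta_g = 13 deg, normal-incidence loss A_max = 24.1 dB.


BL = A_max * theta_g / 90 = 24.1 * 13 / 90 = 3.48

3.48 dB


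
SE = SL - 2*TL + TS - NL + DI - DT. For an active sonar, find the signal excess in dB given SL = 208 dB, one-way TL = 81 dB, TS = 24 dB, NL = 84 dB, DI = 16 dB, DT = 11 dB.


SE = SL - 2*TL + TS - NL + DI - DT = 208 - 2*81 + (24) - 84 + 16 - 11 = -9

-9 dB


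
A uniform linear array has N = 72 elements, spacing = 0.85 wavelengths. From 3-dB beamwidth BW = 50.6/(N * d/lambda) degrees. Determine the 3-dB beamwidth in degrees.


BW = 50.6 / (72 * 0.85) = 50.6 / 61.2 = 0.83

0.83 deg


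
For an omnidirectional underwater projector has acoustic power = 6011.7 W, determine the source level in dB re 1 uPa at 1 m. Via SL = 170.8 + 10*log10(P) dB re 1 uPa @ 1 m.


208.59 dB


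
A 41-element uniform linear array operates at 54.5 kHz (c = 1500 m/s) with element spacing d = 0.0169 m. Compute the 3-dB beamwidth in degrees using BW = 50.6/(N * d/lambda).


Step 1: lambda = 1500/54500 = 0.02752 m
Step 2: d/lambda = 0.0169/0.02752 = 0.6141
Step 3: BW = 50.6/(N * d/lambda) = 50.6/(41 * 0.6141) = 2.01

2.01 deg


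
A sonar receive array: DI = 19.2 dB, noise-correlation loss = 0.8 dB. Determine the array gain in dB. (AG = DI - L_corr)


18.4 dB


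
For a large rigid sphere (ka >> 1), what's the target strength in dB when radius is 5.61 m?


TS = 10*log10(5.61^2 / 4) = 10*log10(7.868025) = 8.96

8.96 dB


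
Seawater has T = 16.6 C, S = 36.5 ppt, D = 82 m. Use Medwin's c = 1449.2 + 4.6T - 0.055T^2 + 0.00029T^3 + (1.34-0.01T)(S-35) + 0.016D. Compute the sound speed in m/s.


c = 1449.2 + 4.6*16.6 - 0.055*16.6^2 + 0.00029*16.6^3 + (1.34 - 0.01*16.6)*(36.5 - 35) + 0.016*82 = 1514.8

1514.8 m/s


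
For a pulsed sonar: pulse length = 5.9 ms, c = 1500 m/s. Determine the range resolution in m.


4.425 m


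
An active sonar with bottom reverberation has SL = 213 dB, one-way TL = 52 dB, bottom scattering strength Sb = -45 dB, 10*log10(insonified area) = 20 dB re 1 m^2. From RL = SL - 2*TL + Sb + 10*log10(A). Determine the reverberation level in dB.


84 dB


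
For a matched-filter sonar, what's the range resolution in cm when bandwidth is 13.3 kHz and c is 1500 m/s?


5.64 cm


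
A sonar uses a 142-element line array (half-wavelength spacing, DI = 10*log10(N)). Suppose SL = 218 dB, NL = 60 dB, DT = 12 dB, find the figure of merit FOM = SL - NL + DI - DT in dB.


167.52 dB


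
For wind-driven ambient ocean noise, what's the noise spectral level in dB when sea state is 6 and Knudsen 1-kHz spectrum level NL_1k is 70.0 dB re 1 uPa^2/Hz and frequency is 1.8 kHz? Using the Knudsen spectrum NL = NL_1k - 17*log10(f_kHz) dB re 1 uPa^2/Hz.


NL = NL_1k - 17*log10(f_kHz) = 70.0 - 17*log10(1.8) = 70.0 - (4.34) = 65.66

65.66 dB


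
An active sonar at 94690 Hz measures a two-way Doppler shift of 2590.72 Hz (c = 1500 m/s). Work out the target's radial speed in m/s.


20.52 m/s


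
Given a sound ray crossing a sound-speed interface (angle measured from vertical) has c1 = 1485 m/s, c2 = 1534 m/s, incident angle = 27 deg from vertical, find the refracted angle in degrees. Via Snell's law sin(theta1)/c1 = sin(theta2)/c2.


sin(theta2) = (c2/c1)*sin(theta1) = (1534/1485)*sin(27 deg) = 0.46897
theta2 = arcsin(0.46897) = 27.97

27.97 deg


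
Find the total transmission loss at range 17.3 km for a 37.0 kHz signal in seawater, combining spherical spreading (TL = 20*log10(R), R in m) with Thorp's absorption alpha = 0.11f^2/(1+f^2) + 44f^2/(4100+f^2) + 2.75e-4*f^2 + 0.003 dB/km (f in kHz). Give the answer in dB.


Step 1 (Thorp): alpha = 0.11*1369.0/(1+1369.0) + 44*1369.0/(4100+1369.0) + 2.75e-4*1369.0 + 0.003 = 11.5035 dB/km
Step 2: TL_spread = 20*log10(17300) = 84.76 dB
Step 3: TL_abs = alpha*R = 11.5035 * 17.3 = 199.01 dB
Step 4: TL_total = 84.76 + 199.01 = 283.77

283.77 dB


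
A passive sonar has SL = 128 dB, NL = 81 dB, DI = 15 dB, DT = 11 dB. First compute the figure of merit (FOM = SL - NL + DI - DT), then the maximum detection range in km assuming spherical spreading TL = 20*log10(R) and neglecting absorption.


Step 1: FOM = SL - NL + DI - DT = 128 - 81 + 15 - 11 = 51 dB
Step 2: at max range FOM = TL = 20*log10(R), so R = 10^(51/20) = 354.81 m = 0.35 km

0.35 km


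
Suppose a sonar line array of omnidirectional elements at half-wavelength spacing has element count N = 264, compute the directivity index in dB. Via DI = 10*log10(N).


24.22 dB


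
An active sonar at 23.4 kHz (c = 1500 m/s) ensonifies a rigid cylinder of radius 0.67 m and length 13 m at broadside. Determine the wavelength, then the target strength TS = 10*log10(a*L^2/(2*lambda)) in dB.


Step 1: lambda = c/f = 1500/23400 = 0.0641 m
Step 2: TS = 10*log10(a*L^2/(2*lambda)) = 10*log10(0.67*13^2/(2*0.0641)) = 29.46

29.46 dB


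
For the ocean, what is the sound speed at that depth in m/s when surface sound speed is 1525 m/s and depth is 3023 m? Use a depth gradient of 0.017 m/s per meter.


c = 1525 + 0.017 * 3023 = 1576.391

1576.391 m/s


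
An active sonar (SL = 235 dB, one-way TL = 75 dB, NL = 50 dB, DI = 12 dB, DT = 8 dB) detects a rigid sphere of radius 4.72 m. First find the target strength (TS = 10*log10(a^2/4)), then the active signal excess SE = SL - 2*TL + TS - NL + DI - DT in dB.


Step 1: TS = 10*log10(4.72^2/4) = 7.46 dB
Step 2: SE = SL - 2*TL + TS - NL + DI - DT = 235 - 2*75 + (7.46) - 50 + 12 - 8 = 46.46

46.46 dB


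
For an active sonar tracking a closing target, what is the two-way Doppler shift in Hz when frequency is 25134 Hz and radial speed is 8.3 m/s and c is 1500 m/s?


fd = 2*f*v/c = 2 * 25134 * 8.3 / 1500 = 278.15

278.15 Hz


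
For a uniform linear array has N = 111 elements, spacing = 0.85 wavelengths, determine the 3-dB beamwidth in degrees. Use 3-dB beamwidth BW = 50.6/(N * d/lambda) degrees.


0.54 deg


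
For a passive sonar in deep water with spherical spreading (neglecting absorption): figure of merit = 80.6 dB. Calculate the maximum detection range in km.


10.72 km


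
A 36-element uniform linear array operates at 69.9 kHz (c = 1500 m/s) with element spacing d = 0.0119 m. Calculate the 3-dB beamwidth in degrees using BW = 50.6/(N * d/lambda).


Step 1: lambda = 1500/69900 = 0.02146 m
Step 2: d/lambda = 0.0119/0.02146 = 0.5545
Step 3: BW = 50.6/(N * d/lambda) = 50.6/(36 * 0.5545) = 2.53

2.53 deg


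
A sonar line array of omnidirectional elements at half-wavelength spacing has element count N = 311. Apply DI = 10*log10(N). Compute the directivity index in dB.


24.93 dB


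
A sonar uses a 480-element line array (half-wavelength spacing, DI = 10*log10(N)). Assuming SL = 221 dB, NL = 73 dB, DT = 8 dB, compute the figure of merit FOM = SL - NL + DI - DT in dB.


Step 1: DI = 10*log10(480) = 26.81 dB
Step 2: FOM = SL - NL + DI - DT = 221 - 73 + 26.81 - 8 = 166.81

166.81 dB


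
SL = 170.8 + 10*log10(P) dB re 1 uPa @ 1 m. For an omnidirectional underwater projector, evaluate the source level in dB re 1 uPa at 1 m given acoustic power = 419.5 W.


SL = 170.8 + 10*log10(419.5) = 170.8 + 26.23 = 197.03

197.03 dB


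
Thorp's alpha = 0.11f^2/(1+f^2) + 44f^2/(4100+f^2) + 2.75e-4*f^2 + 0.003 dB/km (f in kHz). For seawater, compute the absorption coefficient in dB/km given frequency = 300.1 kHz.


f^2 = 90060.01
alpha = 0.11*90060.01/(1+90060.01) + 44*90060.01/(4100+90060.01) + 2.75e-4*90060.01 + 0.003 = 66.964

66.964 dB/km


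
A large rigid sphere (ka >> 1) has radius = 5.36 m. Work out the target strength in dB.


TS = 10*log10(5.36^2 / 4) = 10*log10(7.1824) = 8.56

8.56 dB


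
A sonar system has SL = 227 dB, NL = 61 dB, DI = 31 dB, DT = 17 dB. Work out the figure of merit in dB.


FOM = SL - NL + DI - DT = 227 - 61 + 31 - 17 = 180

180 dB


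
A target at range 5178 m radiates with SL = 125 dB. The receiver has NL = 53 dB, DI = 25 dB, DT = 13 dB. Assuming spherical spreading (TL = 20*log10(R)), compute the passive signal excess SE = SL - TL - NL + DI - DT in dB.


Step 1: TL = 20*log10(5178) = 74.28 dB
Step 2: SE = 125 - 74.28 - 53 + 25 - 13 = 9.72

9.72 dB


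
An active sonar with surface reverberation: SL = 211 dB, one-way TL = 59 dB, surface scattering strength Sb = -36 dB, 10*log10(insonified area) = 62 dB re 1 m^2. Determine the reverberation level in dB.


RL = SL - 2*TL + Sb + 10*log10(A) = 211 - 2*59 + (-36) + 62 = 119

119 dB


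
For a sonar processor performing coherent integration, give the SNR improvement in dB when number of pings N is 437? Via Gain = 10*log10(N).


Gain = 10*log10(437) = 26.4

26.4 dB


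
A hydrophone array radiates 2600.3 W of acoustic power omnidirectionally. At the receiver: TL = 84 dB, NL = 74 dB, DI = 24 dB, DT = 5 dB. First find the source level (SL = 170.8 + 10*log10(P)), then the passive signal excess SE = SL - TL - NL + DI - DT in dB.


Step 1: SL = 170.8 + 10*log10(2600.3) = 204.95 dB
Step 2: SE = SL - TL - NL + DI - DT = 204.95 - 84 - 74 + 24 - 5 = 65.95

65.95 dB


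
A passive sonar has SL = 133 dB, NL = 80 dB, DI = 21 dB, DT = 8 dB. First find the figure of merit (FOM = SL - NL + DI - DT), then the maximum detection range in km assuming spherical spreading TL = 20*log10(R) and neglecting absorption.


Step 1: FOM = SL - NL + DI - DT = 133 - 80 + 21 - 8 = 66 dB
Step 2: at max range FOM = TL = 20*log10(R), so R = 10^(66/20) = 1995.26 m = 2.0 km

2.0 km


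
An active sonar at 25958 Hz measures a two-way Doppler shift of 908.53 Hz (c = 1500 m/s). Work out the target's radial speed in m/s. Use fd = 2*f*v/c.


From fd = 2*f*v/c, v = c*fd/(2*f) = 1500 * 908.53 / (2*25958) = 26.25

26.25 m/s


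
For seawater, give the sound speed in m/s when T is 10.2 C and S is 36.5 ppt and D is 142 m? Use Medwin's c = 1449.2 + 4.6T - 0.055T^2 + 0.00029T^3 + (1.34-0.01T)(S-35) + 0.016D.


c = 1449.2 + 4.6*10.2 - 0.055*10.2^2 + 0.00029*10.2^3 + (1.34 - 0.01*10.2)*(36.5 - 35) + 0.016*142 = 1494.83

1494.83 m/s


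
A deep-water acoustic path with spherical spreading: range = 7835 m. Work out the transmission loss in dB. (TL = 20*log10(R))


77.88 dB


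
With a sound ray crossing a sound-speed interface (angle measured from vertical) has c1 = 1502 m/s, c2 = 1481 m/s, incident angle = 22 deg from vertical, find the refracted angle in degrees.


21.68 deg


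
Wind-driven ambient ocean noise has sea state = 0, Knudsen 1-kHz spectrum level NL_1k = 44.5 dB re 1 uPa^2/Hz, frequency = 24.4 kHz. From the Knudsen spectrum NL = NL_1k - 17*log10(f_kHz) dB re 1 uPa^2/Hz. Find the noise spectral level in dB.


20.91 dB


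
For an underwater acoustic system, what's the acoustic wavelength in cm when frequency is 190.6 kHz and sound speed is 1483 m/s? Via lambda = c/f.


lambda = c/f = 1483 / 190600 = 0.0078 m = 0.78 cm

0.78 cm


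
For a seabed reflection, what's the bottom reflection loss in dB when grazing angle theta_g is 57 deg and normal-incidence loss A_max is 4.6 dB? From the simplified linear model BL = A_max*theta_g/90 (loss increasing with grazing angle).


2.91 dB


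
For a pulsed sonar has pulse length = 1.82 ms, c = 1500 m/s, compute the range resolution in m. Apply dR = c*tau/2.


1.365 m


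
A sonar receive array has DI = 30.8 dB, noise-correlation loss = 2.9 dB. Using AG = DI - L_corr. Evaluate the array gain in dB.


AG = DI - L_corr = 30.8 - 2.9 = 27.9

27.9 dB


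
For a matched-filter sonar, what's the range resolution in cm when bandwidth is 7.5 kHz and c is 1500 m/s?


10.0 cm


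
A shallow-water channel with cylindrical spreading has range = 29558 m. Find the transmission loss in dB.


TL = 10*log10(29558) = 44.71

44.71 dB


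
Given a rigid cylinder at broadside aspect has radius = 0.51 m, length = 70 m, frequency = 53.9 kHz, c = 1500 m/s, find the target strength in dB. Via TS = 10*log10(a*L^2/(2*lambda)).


lambda = 1500/53900 = 0.02783 m
TS = 10*log10(0.51*70^2/(2*0.02783)) = 46.52

46.52 dB


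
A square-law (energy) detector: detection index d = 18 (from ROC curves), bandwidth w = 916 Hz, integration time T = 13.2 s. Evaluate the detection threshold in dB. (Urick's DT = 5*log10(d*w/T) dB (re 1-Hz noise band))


DT = 5*log10(d*w/T) = 5*log10(18 * 916 / 13.2) = 5*log10(1249.09) = 15.48

15.48 dB


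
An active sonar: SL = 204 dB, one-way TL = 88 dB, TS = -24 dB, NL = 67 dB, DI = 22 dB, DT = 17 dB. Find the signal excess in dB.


SE = SL - 2*TL + TS - NL + DI - DT = 204 - 2*88 + (-24) - 67 + 22 - 17 = -58

-58 dB


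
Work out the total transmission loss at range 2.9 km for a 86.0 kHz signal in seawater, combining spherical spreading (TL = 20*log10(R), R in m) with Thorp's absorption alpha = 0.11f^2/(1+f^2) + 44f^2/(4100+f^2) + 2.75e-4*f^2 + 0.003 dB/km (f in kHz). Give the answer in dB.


157.57 dB


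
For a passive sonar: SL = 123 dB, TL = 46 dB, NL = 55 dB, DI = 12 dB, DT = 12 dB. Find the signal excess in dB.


SE = SL - TL - NL + DI - DT = 123 - 46 - 55 + 12 - 12 = 22

22 dB


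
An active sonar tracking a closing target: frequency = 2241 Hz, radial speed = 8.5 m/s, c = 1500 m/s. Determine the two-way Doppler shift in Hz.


25.4 Hz


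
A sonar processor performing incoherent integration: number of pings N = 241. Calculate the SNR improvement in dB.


Gain = 5*log10(241) = 11.91

11.91 dB


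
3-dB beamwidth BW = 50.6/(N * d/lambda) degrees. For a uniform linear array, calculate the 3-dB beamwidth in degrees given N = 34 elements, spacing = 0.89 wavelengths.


BW = 50.6 / (34 * 0.89) = 50.6 / 30.26 = 1.67

1.67 deg


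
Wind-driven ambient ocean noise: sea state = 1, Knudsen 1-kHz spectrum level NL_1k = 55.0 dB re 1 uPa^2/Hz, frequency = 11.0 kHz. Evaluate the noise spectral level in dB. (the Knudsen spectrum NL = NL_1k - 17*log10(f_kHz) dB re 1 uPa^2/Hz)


37.3 dB


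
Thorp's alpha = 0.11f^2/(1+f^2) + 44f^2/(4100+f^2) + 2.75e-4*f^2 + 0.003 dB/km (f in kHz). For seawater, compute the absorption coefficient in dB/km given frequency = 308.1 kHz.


68.396 dB/km


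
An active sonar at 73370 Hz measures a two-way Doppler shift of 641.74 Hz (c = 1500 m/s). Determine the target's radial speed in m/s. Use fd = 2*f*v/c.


From fd = 2*f*v/c, v = c*fd/(2*f) = 1500 * 641.74 / (2*73370) = 6.56

6.56 m/s


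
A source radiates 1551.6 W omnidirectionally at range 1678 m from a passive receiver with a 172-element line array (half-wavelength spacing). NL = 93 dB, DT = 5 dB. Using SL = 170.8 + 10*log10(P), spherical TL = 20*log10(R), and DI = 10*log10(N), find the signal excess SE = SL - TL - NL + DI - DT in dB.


Step 1: SL = 170.8 + 10*log10(1551.6) = 202.71 dB
Step 2: TL = 20*log10(1678) = 64.5 dB
Step 3: DI = 10*log10(172) = 22.36 dB
Step 4: SE = SL - TL - NL + DI - DT = 202.71 - 64.5 - 93 + 22.36 - 5 = 62.57

62.57 dB


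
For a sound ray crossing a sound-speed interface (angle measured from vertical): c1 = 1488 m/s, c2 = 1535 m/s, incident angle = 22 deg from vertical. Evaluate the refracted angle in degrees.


22.73 deg


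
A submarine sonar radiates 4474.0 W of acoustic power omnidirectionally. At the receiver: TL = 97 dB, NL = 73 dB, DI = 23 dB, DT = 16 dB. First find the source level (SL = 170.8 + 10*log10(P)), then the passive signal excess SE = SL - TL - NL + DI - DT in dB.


Step 1: SL = 170.8 + 10*log10(4474.0) = 207.31 dB
Step 2: SE = SL - TL - NL + DI - DT = 207.31 - 97 - 73 + 23 - 16 = 44.31

44.31 dB


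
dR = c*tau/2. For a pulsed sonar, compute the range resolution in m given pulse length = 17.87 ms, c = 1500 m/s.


dR = c*tau/2 = 1500 * 17.87e-3 / 2 = 13.4025

13.4025 m


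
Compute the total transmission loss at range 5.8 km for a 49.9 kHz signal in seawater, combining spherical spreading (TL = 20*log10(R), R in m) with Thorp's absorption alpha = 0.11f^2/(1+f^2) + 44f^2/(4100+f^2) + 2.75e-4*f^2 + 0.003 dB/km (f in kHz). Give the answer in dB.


Step 1 (Thorp): alpha = 0.11*2490.01/(1+2490.01) + 44*2490.01/(4100+2490.01) + 2.75e-4*2490.01 + 0.003 = 17.4229 dB/km
Step 2: TL_spread = 20*log10(5800) = 75.27 dB
Step 3: TL_abs = alpha*R = 17.4229 * 5.8 = 101.05 dB
Step 4: TL_total = 75.27 + 101.05 = 176.32

176.32 dB


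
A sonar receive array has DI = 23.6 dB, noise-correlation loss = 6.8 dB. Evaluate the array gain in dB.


AG = DI - L_corr = 23.6 - 6.8 = 16.8

16.8 dB


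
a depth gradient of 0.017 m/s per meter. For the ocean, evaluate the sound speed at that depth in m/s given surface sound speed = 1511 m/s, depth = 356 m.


1517.052 m/s


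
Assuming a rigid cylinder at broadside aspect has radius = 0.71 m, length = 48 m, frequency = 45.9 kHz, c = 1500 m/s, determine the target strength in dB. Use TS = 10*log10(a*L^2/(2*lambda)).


lambda = 1500/45900 = 0.03268 m
TS = 10*log10(0.71*48^2/(2*0.03268)) = 43.98

43.98 dB


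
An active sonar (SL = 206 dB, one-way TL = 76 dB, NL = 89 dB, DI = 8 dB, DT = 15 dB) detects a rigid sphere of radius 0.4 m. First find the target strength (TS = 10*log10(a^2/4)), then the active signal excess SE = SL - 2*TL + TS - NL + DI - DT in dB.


Step 1: TS = 10*log10(0.4^2/4) = -13.98 dB
Step 2: SE = SL - 2*TL + TS - NL + DI - DT = 206 - 2*76 + (-13.98) - 89 + 8 - 15 = -55.98

-55.98 dB


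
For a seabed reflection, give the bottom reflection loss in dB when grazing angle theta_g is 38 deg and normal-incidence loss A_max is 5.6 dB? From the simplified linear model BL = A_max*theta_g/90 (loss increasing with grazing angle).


BL = A_max * theta_g / 90 = 5.6 * 38 / 90 = 2.36

2.36 dB


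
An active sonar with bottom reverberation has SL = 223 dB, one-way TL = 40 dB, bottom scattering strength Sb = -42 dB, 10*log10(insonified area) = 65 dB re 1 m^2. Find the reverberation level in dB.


RL = SL - 2*TL + Sb + 10*log10(A) = 223 - 2*40 + (-42) + 65 = 166

166 dB


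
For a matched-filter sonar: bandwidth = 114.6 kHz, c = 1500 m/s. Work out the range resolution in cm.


dR = c/(2*BW) = 1500 / (2 * 114.6e3) = 0.0065 m = 0.65 cm

0.65 cm


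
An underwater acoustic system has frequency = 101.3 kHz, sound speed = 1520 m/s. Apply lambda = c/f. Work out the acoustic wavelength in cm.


lambda = c/f = 1520 / 101300 = 0.015 m = 1.5 cm

1.5 cm


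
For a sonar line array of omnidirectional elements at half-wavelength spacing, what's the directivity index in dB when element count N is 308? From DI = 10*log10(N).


DI = 10*log10(308) = 24.89

24.89 dB


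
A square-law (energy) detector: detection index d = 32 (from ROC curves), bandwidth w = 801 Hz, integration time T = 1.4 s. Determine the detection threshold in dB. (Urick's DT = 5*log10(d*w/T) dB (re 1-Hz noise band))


21.31 dB


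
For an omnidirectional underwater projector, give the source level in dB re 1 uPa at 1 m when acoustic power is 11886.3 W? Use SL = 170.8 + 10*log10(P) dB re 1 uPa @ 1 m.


211.55 dB


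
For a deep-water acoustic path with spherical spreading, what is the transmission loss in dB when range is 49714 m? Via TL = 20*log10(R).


TL = 20*log10(49714) = 93.93

93.93 dB


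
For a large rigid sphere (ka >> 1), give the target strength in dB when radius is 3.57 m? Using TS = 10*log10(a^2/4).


TS = 10*log10(3.57^2 / 4) = 10*log10(3.186225) = 5.03

5.03 dB


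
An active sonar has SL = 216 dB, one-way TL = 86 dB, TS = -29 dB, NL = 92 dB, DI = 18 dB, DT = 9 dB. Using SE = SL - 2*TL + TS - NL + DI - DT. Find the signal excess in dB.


SE = SL - 2*TL + TS - NL + DI - DT = 216 - 2*86 + (-29) - 92 + 18 - 9 = -68

-68 dB


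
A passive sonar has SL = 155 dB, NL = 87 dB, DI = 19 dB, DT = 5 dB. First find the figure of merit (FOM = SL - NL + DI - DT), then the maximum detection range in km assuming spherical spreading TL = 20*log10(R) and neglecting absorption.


Step 1: FOM = SL - NL + DI - DT = 155 - 87 + 19 - 5 = 82 dB
Step 2: at max range FOM = TL = 20*log10(R), so R = 10^(82/20) = 12589.25 m = 12.59 km

12.59 km


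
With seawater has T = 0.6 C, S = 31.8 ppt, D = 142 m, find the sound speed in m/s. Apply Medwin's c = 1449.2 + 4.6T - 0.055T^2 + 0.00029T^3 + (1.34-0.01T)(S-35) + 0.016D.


c = 1449.2 + 4.6*0.6 - 0.055*0.6^2 + 0.00029*0.6^3 + (1.34 - 0.01*0.6)*(31.8 - 35) + 0.016*142 = 1449.94

1449.94 m/s


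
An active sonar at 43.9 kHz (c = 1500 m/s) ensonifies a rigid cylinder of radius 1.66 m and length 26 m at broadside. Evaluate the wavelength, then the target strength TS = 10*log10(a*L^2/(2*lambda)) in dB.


Step 1: lambda = c/f = 1500/43900 = 0.03417 m
Step 2: TS = 10*log10(a*L^2/(2*lambda)) = 10*log10(1.66*26^2/(2*0.03417)) = 42.15

42.15 dB


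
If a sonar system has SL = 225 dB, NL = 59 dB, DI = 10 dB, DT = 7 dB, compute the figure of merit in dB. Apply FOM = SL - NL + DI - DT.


FOM = SL - NL + DI - DT = 225 - 59 + 10 - 7 = 169

169 dB


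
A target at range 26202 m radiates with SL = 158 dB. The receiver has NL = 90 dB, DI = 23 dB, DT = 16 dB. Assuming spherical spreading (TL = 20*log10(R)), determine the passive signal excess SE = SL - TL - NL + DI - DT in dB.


Step 1: TL = 20*log10(26202) = 88.37 dB
Step 2: SE = 158 - 88.37 - 90 + 23 - 16 = -13.37

-13.37 dB


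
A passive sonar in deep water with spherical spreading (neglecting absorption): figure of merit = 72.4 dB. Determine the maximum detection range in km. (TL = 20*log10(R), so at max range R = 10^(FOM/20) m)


At max range FOM = TL, so 20*log10(R) = 72.4
R = 10^(72.4/20) = 4168.69 m = 4.17 km

4.17 km


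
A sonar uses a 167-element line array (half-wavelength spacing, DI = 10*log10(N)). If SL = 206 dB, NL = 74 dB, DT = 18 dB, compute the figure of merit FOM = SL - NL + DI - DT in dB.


136.23 dB


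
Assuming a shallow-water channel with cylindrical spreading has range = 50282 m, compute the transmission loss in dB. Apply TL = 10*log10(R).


TL = 10*log10(50282) = 47.01

47.01 dB


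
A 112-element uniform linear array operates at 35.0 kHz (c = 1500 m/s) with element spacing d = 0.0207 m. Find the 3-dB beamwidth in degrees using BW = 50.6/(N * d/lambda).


Step 1: lambda = 1500/35000 = 0.04286 m
Step 2: d/lambda = 0.0207/0.04286 = 0.483
Step 3: BW = 50.6/(N * d/lambda) = 50.6/(112 * 0.483) = 0.94

0.94 deg


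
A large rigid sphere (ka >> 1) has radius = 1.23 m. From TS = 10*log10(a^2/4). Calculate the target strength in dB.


TS = 10*log10(1.23^2 / 4) = 10*log10(0.378225) = -4.22

-4.22 dB


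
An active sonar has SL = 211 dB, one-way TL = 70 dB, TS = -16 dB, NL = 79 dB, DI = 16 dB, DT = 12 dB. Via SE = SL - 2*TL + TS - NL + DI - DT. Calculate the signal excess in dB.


SE = SL - 2*TL + TS - NL + DI - DT = 211 - 2*70 + (-16) - 79 + 16 - 12 = -20

-20 dB
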